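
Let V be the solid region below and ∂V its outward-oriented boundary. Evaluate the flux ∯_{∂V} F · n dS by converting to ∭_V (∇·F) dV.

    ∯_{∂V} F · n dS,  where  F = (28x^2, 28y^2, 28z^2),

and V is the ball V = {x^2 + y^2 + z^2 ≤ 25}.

By the divergence theorem,

    ∯_{∂V} F · n dS = ∭_V (∇ · F) dV.

Compute the divergence:
    ∇ · F = ∂F_x/∂x + ∂F_y/∂y + ∂F_z/∂z = 56x + 56y + 56z.

In spherical coordinates, x = ρ sin(φ) cos(θ), y = ρ sin(φ) sin(θ), z = ρ cos(φ), dV = ρ^2 sin(φ) dρ dφ dθ, with 0 ≤ ρ ≤ 5, 0 ≤ φ ≤ π, 0 ≤ θ ≤ 2π.

The integrand, after substitution and multiplying by the volume element, becomes (56ρ (sqrt(2)sin(φ)sin(θ + π/4) + cos(φ))) · ρ^2 sin(φ), so

    ∭_V (∇·F) dV = ∫_0^{2π} ∫_0^{π} ∫_0^{5} (56ρ (sqrt(2)sin(φ)sin(θ + π/4) + cos(φ))) · ρ^2 sin(φ) dρ dφ dθ.

Inner (ρ from 0 to 5): 8750(sqrt(2)sin(φ)sin(θ + π/4) + cos(φ))sin(φ).
Middle (φ from 0 to π): 4375sqrt(2)π sin(θ + π/4).
Outer (θ from 0 to 2π): 0.

Therefore ∯_{∂V} F · n dS = 0.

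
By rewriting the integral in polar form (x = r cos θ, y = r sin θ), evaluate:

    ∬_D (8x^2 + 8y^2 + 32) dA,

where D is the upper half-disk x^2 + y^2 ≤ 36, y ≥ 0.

The region D is 0 ≤ r ≤ 6, 0 ≤ θ ≤ π in polar coordinates, where x = r cos(θ), y = r sin(θ), and dA = r dr dθ.

Under the substitution, the integrand becomes 8r^2 + 32, so

    ∬_D (8x^2 + 8y^2 + 32) dA = ∫_{0}^{π} ∫_{0}^{6} (8r^2 + 32) · r dr dθ.

Inner integral (in r): ∫_{0}^{6} (8r^2 + 32) · r dr = 3168.

Outer integral (in θ): ∫_{0}^{π} (3168) dθ = 3168π.

Therefore ∬_D (8x^2 + 8y^2 + 32) dA = 3168π.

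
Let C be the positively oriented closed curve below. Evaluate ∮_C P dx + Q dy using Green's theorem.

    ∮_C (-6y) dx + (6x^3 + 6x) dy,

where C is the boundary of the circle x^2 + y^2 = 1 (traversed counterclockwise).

Green's theorem converts the closed line integral into a double integral over the enclosed region D:

    ∮_C P dx + Q dy = ∬_D (∂Q/∂x - ∂P/∂y) dA.

Here P = -6y, Q = 6x^3 + 6x, so

    ∂Q/∂x = 18x^2 + 6,    ∂P/∂y = -6,
    ∂Q/∂x - ∂P/∂y = 18x^2 + 12.

D is the region x^2 + y^2 ≤ 1. Evaluating the double integral:

In polar coordinates (x = r cos θ, y = r sin θ, dA = r dr dθ) the integrand becomes 18r^2cos(θ)^2 + 12, so

    ∬_D (18x^2 + 12) dA = ∫_0^{2π} ∫_0^{1} (18r^2cos(θ)^2 + 12) · r dr dθ.

Inner (r from 0 to 1): 9cos(θ)^2/2 + 6.
Outer (θ from 0 to 2π): 33π/2.

Therefore ∮_C P dx + Q dy = 33π/2.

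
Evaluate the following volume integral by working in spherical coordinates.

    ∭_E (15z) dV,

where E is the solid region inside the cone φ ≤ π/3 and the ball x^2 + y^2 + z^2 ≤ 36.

In spherical coordinates, x = ρ sin(φ) cos(θ), y = ρ sin(φ) sin(θ), z = ρ cos(φ), and dV = ρ^2 sin(φ) dρ dφ dθ.

The integrand becomes 15ρ cos(φ), so

    ∭_E (15z) dV = ∫_{0}^{2π} ∫_{0}^{π/3} ∫_{0}^{6} (15ρ cos(φ)) · ρ^2 sin(φ) dρ dφ dθ.

Inner (ρ): 2430sin(2φ).
Middle (φ): 3645/2.
Outer (θ): 3645π.

Therefore the triple integral equals 3645π.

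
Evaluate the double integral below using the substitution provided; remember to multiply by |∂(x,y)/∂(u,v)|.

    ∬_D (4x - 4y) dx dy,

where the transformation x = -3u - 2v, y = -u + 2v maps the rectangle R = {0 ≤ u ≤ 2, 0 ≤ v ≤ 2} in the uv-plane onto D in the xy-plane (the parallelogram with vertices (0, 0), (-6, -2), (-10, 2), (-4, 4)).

Compute the Jacobian determinant of (x, y) with respect to (u, v):

    ∂(x,y)/∂(u,v) = | -3  -2 | = (-3)(2) - (-2)(-1) = -8.
                   | -1  2 |

Its absolute value is |J| = 8 (the area scaling factor).

Substituting x = -3u - 2v, y = -u + 2v into the integrand,

    4x - 4y → -8u - 16v,

so the integral becomes

    ∬_R (-8u - 16v) · |J| du dv = ∫_0^2 ∫_0^2 (-64u - 128v) dv du.

Inner (v): -128u - 256.
Outer (u): -768.

Therefore ∬_D (4x - 4y) dx dy = -768.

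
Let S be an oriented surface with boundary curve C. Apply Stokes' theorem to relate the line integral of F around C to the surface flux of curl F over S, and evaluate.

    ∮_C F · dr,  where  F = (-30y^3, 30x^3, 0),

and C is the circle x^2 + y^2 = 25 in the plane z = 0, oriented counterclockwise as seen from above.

Let S be the flat disk x^2 + y^2 ≤ 25 in the plane z = 0, with upward unit normal n̂ = ẑ. By Stokes' theorem,

    ∮_C F · dr = ∬_S (∇ × F) · n̂ dS = ∬_D (curl F)_z dA,

where D is the disk x^2 + y^2 ≤ 25.

Compute the curl of F = (-30y^3, 30x^3, 0):
    (∇ × F)_x = ∂F_z/∂y - ∂F_y/∂z = 0,
    (∇ × F)_y = ∂F_x/∂z - ∂F_z/∂x = 0,
    (∇ × F)_z = ∂F_y/∂x - ∂F_x/∂y = 90x^2 + 90y^2.

On z = 0, (curl F)_z = 90x^2 + 90y^2.

Convert to polar (x = r cos θ, y = r sin θ, dA = r dr dθ); the integrand becomes 90r^2, so

    ∬_D (curl F)_z dA = ∫_0^{2π} ∫_0^{5} (90r^2) · r dr dθ.

Inner (r from 0 to 5): 28125/2.
Outer (θ from 0 to 2π): 28125π.

Therefore ∮_C F · dr = 28125π.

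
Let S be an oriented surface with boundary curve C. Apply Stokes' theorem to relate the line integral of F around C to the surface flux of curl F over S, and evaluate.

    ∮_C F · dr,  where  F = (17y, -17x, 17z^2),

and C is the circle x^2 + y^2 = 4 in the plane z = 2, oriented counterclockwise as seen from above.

Let S be the flat disk x^2 + y^2 ≤ 4 in the plane z = 2, with upward unit normal n̂ = ẑ. By Stokes' theorem,

    ∮_C F · dr = ∬_S (∇ × F) · n̂ dS = ∬_D (curl F)_z dA,

where D is the disk x^2 + y^2 ≤ 4.

Compute the curl of F = (17y, -17x, 17z^2):
    (∇ × F)_x = ∂F_z/∂y - ∂F_y/∂z = 0,
    (∇ × F)_y = ∂F_x/∂z - ∂F_z/∂x = 0,
    (∇ × F)_z = ∂F_y/∂x - ∂F_x/∂y = -34.

On z = 2, (curl F)_z = -34.

Convert to polar (x = r cos θ, y = r sin θ, dA = r dr dθ); the integrand becomes -34, so

    ∬_D (curl F)_z dA = ∫_0^{2π} ∫_0^{2} (-34) · r dr dθ.

Inner (r from 0 to 2): -68.
Outer (θ from 0 to 2π): -136π.

Therefore ∮_C F · dr = -136π.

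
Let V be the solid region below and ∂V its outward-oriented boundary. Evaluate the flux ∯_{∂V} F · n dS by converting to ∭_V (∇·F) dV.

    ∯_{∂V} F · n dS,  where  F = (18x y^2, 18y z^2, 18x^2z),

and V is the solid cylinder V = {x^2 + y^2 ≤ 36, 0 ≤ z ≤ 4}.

By the divergence theorem,

    ∯_{∂V} F · n dS = ∭_V (∇ · F) dV.

Compute the divergence:
    ∇ · F = ∂F_x/∂x + ∂F_y/∂y + ∂F_z/∂z = 18y^2 + 18z^2 + 18x^2 = 18x^2 + 18y^2 + 18z^2.

In cylindrical coordinates, x = r cos(θ), y = r sin(θ), z = z, dV = r dr dθ dz, with 0 ≤ r ≤ 6, 0 ≤ θ ≤ 2π, 0 ≤ z ≤ 4.

The integrand, after substitution and multiplying by the volume element, becomes (18r^2 + 18z^2) · r, so

    ∭_V (∇·F) dV = ∫_0^{2π} ∫_0^{6} ∫_0^{4} (18r^2 + 18z^2) · r dz dr dθ.

Inner (z from 0 to 4): 72r^3 + 384r.
Middle (r from 0 to 6): 30240.
Outer (θ from 0 to 2π): 60480π.

Therefore ∯_{∂V} F · n dS = 60480π.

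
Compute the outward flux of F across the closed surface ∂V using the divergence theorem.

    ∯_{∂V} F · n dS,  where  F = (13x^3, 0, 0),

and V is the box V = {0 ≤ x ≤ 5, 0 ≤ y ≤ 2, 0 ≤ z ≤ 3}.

By the divergence theorem,

    ∯_{∂V} F · n dS = ∭_V (∇ · F) dV.

Compute the divergence:
    ∇ · F = ∂F_x/∂x + ∂F_y/∂y + ∂F_z/∂z = 39x^2 + 0 + 0 = 39x^2.

V is a rectangular box, so dV = dx dy dz with 0 ≤ x ≤ 5, 0 ≤ y ≤ 2, 0 ≤ z ≤ 3.

Integrate (39x^2) over V as an iterated integral:

    ∭_V (∇·F) dV = ∫_0^{5} ∫_0^{2} ∫_0^{3} (39x^2) dz dy dx.

Inner (z from 0 to 3): 117x^2.
Middle (y from 0 to 2): 234x^2.
Outer (x from 0 to 5): 9750.

Therefore ∯_{∂V} F · n dS = 9750.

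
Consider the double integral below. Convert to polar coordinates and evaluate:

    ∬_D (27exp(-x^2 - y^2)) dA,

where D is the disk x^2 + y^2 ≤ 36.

The region D is 0 ≤ r ≤ 6, 0 ≤ θ ≤ 2π in polar coordinates, where x = r cos(θ), y = r sin(θ), and dA = r dr dθ.

Under the substitution, the integrand becomes 27exp(-r^2), so

    ∬_D (27exp(-x^2 - y^2)) dA = ∫_{0}^{2π} ∫_{0}^{6} (27exp(-r^2)) · r dr dθ.

Inner integral (in r): ∫_{0}^{6} (27exp(-r^2)) · r dr = 27/2 - 27exp(-36)/2.

Outer integral (in θ): ∫_{0}^{2π} (27/2 - 27exp(-36)/2) dθ = -27π exp(-36) + 27π.

Therefore ∬_D (27exp(-x^2 - y^2)) dA = -27π exp(-36) + 27π.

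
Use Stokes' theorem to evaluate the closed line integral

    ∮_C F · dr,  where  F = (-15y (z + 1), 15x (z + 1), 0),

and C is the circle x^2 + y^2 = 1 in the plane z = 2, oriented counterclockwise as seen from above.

Let S be the flat disk x^2 + y^2 ≤ 1 in the plane z = 2, with upward unit normal n̂ = ẑ. By Stokes' theorem,

    ∮_C F · dr = ∬_S (∇ × F) · n̂ dS = ∬_D (curl F)_z dA,

where D is the disk x^2 + y^2 ≤ 1.

Compute the curl of F = (-15y (z + 1), 15x (z + 1), 0):
    (∇ × F)_x = ∂F_z/∂y - ∂F_y/∂z = -15x,
    (∇ × F)_y = ∂F_x/∂z - ∂F_z/∂x = -15y,
    (∇ × F)_z = ∂F_y/∂x - ∂F_x/∂y = 30z + 30.

On z = 2, (curl F)_z = 90.

Convert to polar (x = r cos θ, y = r sin θ, dA = r dr dθ); the integrand becomes 90, so

    ∬_D (curl F)_z dA = ∫_0^{2π} ∫_0^{1} (90) · r dr dθ.

Inner (r from 0 to 1): 45.
Outer (θ from 0 to 2π): 90π.

Therefore ∮_C F · dr = 90π.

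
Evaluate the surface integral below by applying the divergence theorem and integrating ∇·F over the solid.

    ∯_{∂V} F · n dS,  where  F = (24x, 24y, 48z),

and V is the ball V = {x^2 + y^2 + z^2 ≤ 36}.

By the divergence theorem,

    ∯_{∂V} F · n dS = ∭_V (∇ · F) dV.

Compute the divergence:
    ∇ · F = ∂F_x/∂x + ∂F_y/∂y + ∂F_z/∂z = 24 + 24 + 48 = 96.

In spherical coordinates, x = ρ sin(φ) cos(θ), y = ρ sin(φ) sin(θ), z = ρ cos(φ), dV = ρ^2 sin(φ) dρ dφ dθ, with 0 ≤ ρ ≤ 6, 0 ≤ φ ≤ π, 0 ≤ θ ≤ 2π.

The integrand, after substitution and multiplying by the volume element, becomes (96) · ρ^2 sin(φ), so

    ∭_V (∇·F) dV = ∫_0^{2π} ∫_0^{π} ∫_0^{6} (96) · ρ^2 sin(φ) dρ dφ dθ.

Inner (ρ from 0 to 6): 6912sin(φ).
Middle (φ from 0 to π): 13824.
Outer (θ from 0 to 2π): 27648π.

Therefore ∯_{∂V} F · n dS = 27648π.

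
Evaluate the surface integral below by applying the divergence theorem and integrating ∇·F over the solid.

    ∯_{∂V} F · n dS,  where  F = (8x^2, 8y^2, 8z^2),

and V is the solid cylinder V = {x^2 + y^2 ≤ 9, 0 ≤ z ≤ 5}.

By the divergence theorem,

    ∯_{∂V} F · n dS = ∭_V (∇ · F) dV.

Compute the divergence:
    ∇ · F = ∂F_x/∂x + ∂F_y/∂y + ∂F_z/∂z = 16x + 16y + 16z.

In cylindrical coordinates, x = r cos(θ), y = r sin(θ), z = z, dV = r dr dθ dz, with 0 ≤ r ≤ 3, 0 ≤ θ ≤ 2π, 0 ≤ z ≤ 5.

The integrand, after substitution and multiplying by the volume element, becomes (16sqrt(2)r sin(θ + π/4) + 16z) · r, so

    ∭_V (∇·F) dV = ∫_0^{2π} ∫_0^{3} ∫_0^{5} (16sqrt(2)r sin(θ + π/4) + 16z) · r dz dr dθ.

Inner (z from 0 to 5): 40r (2sqrt(2)r sin(θ + π/4) + 5).
Middle (r from 0 to 3): 720sqrt(2)sin(θ + π/4) + 900.
Outer (θ from 0 to 2π): 1800π.

Therefore ∯_{∂V} F · n dS = 1800π.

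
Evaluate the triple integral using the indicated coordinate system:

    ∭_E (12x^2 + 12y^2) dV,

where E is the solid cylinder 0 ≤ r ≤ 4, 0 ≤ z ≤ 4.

In cylindrical coordinates, x = r cos(θ), y = r sin(θ), z = z, and dV = r dr dθ dz.

The integrand becomes 12r^2, so

    ∭_E (12x^2 + 12y^2) dV = ∫_{0}^{2π} ∫_{0}^{4} ∫_{0}^{4} (12r^2) · r dz dr dθ.

Inner (z): 48r^3.
Middle (r from 0 to 4): 3072.
Outer (θ): 6144π.

Therefore the triple integral equals 6144π.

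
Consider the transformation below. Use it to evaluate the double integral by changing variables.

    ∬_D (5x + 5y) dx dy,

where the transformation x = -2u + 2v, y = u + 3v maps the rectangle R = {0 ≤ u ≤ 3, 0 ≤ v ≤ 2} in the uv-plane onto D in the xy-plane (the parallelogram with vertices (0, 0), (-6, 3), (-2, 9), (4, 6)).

Compute the Jacobian determinant of (x, y) with respect to (u, v):

    ∂(x,y)/∂(u,v) = | -2  2 | = (-2)(3) - (2)(1) = -8.
                   | 1  3 |

Its absolute value is |J| = 8 (the area scaling factor).

Substituting x = -2u + 2v, y = u + 3v into the integrand,

    5x + 5y → -5u + 25v,

so the integral becomes

    ∬_R (-5u + 25v) · |J| du dv = ∫_0^3 ∫_0^2 (-40u + 200v) dv du.

Inner (v): 400 - 80u.
Outer (u): 840.

Therefore ∬_D (5x + 5y) dx dy = 840.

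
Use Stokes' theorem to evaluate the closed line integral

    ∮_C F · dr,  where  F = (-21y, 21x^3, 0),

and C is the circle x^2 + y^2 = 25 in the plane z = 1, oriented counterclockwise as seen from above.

Let S be the flat disk x^2 + y^2 ≤ 25 in the plane z = 1, with upward unit normal n̂ = ẑ. By Stokes' theorem,

    ∮_C F · dr = ∬_S (∇ × F) · n̂ dS = ∬_D (curl F)_z dA,

where D is the disk x^2 + y^2 ≤ 25.

Compute the curl of F = (-21y, 21x^3, 0):
    (∇ × F)_x = ∂F_z/∂y - ∂F_y/∂z = 0,
    (∇ × F)_y = ∂F_x/∂z - ∂F_z/∂x = 0,
    (∇ × F)_z = ∂F_y/∂x - ∂F_x/∂y = 63x^2 + 21.

On z = 1, (curl F)_z = 63x^2 + 21.

Convert to polar (x = r cos θ, y = r sin θ, dA = r dr dθ); the integrand becomes 63r^2cos(θ)^2 + 21, so

    ∬_D (curl F)_z dA = ∫_0^{2π} ∫_0^{5} (63r^2cos(θ)^2 + 21) · r dr dθ.

Inner (r from 0 to 5): 39375cos(θ)^2/4 + 525/2.
Outer (θ from 0 to 2π): 41475π/4.

Therefore ∮_C F · dr = 41475π/4.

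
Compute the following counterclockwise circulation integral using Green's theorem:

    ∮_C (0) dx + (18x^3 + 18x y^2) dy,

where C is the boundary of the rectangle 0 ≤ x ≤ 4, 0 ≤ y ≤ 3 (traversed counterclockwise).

Green's theorem converts the closed line integral into a double integral over the enclosed region D:

    ∮_C P dx + Q dy = ∬_D (∂Q/∂x - ∂P/∂y) dA.

Here P = 0, Q = 18x^3 + 18x y^2, so

    ∂Q/∂x = 54x^2 + 18y^2,    ∂P/∂y = 0,
    ∂Q/∂x - ∂P/∂y = 54x^2 + 18y^2.

D is the region 0 ≤ x ≤ 4, 0 ≤ y ≤ 3. Evaluating the double integral:

    ∬_D (54x^2 + 18y^2) dA = ∫_0^{4} ∫_0^{3} (54x^2 + 18y^2) dy dx.

Inner (y from 0 to 3): 162x^2 + 162.
Outer (x from 0 to 4): 4104.

Therefore ∮_C P dx + Q dy = 4104.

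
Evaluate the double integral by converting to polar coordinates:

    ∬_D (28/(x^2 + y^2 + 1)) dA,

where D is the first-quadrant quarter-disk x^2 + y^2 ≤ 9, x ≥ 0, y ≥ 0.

The region D is 0 ≤ r ≤ 3, 0 ≤ θ ≤ π/2 in polar coordinates, where x = r cos(θ), y = r sin(θ), and dA = r dr dθ.

Under the substitution, the integrand becomes 28/(r^2 + 1), so

    ∬_D (28/(x^2 + y^2 + 1)) dA = ∫_{0}^{π/2} ∫_{0}^{3} (28/(r^2 + 1)) · r dr dθ.

Inner integral (in r): ∫_{0}^{3} (28/(r^2 + 1)) · r dr = log(100000000000000).

Outer integral (in θ): ∫_{0}^{π/2} (log(100000000000000)) dθ = 7π log(10).

Therefore ∬_D (28/(x^2 + y^2 + 1)) dA = 7π log(10).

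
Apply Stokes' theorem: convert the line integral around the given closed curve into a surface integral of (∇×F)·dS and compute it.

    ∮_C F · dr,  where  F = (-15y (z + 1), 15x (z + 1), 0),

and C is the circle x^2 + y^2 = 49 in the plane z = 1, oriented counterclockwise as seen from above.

Let S be the flat disk x^2 + y^2 ≤ 49 in the plane z = 1, with upward unit normal n̂ = ẑ. By Stokes' theorem,

    ∮_C F · dr = ∬_S (∇ × F) · n̂ dS = ∬_D (curl F)_z dA,

where D is the disk x^2 + y^2 ≤ 49.

Compute the curl of F = (-15y (z + 1), 15x (z + 1), 0):
    (∇ × F)_x = ∂F_z/∂y - ∂F_y/∂z = -15x,
    (∇ × F)_y = ∂F_x/∂z - ∂F_z/∂x = -15y,
    (∇ × F)_z = ∂F_y/∂x - ∂F_x/∂y = 30z + 30.

On z = 1, (curl F)_z = 60.

Convert to polar (x = r cos θ, y = r sin θ, dA = r dr dθ); the integrand becomes 60, so

    ∬_D (curl F)_z dA = ∫_0^{2π} ∫_0^{7} (60) · r dr dθ.

Inner (r from 0 to 7): 1470.
Outer (θ from 0 to 2π): 2940π.

Therefore ∮_C F · dr = 2940π.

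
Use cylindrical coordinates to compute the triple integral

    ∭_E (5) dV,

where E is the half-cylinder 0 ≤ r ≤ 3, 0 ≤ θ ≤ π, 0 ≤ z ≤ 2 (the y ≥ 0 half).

In cylindrical coordinates, x = r cos(θ), y = r sin(θ), z = z, and dV = r dr dθ dz.

The integrand becomes 5, so

    ∭_E (5) dV = ∫_{0}^{π} ∫_{0}^{3} ∫_{0}^{2} (5) · r dz dr dθ.

Inner (z): 10r.
Middle (r from 0 to 3): 45.
Outer (θ): 45π.

Therefore the triple integral equals 45π.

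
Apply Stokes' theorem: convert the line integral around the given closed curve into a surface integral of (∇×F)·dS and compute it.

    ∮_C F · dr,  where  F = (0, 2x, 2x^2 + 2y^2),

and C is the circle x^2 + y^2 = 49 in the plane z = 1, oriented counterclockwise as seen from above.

Let S be the flat disk x^2 + y^2 ≤ 49 in the plane z = 1, with upward unit normal n̂ = ẑ. By Stokes' theorem,

    ∮_C F · dr = ∬_S (∇ × F) · n̂ dS = ∬_D (curl F)_z dA,

where D is the disk x^2 + y^2 ≤ 49.

Compute the curl of F = (0, 2x, 2x^2 + 2y^2):
    (∇ × F)_x = ∂F_z/∂y - ∂F_y/∂z = 4y,
    (∇ × F)_y = ∂F_x/∂z - ∂F_z/∂x = -4x,
    (∇ × F)_z = ∂F_y/∂x - ∂F_x/∂y = 2.

On z = 1, (curl F)_z = 2.

Convert to polar (x = r cos θ, y = r sin θ, dA = r dr dθ); the integrand becomes 2, so

    ∬_D (curl F)_z dA = ∫_0^{2π} ∫_0^{7} (2) · r dr dθ.

Inner (r from 0 to 7): 49.
Outer (θ from 0 to 2π): 98π.

Therefore ∮_C F · dr = 98π.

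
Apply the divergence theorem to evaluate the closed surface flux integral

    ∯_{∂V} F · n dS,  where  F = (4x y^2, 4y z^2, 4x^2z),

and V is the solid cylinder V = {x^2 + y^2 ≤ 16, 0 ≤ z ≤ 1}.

By the divergence theorem,

    ∯_{∂V} F · n dS = ∭_V (∇ · F) dV.

Compute the divergence:
    ∇ · F = ∂F_x/∂x + ∂F_y/∂y + ∂F_z/∂z = 4y^2 + 4z^2 + 4x^2 = 4x^2 + 4y^2 + 4z^2.

In cylindrical coordinates, x = r cos(θ), y = r sin(θ), z = z, dV = r dr dθ dz, with 0 ≤ r ≤ 4, 0 ≤ θ ≤ 2π, 0 ≤ z ≤ 1.

The integrand, after substitution and multiplying by the volume element, becomes (4r^2 + 4z^2) · r, so

    ∭_V (∇·F) dV = ∫_0^{2π} ∫_0^{4} ∫_0^{1} (4r^2 + 4z^2) · r dz dr dθ.

Inner (z from 0 to 1): 4r (r^2 + 1/3).
Middle (r from 0 to 4): 800/3.
Outer (θ from 0 to 2π): 1600π/3.

Therefore ∯_{∂V} F · n dS = 1600π/3.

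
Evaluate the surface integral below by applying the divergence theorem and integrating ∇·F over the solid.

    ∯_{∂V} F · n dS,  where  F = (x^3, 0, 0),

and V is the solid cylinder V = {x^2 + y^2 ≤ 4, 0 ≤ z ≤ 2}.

By the divergence theorem,

    ∯_{∂V} F · n dS = ∭_V (∇ · F) dV.

Compute the divergence:
    ∇ · F = ∂F_x/∂x + ∂F_y/∂y + ∂F_z/∂z = 3x^2 + 0 + 0 = 3x^2.

In cylindrical coordinates, x = r cos(θ), y = r sin(θ), z = z, dV = r dr dθ dz, with 0 ≤ r ≤ 2, 0 ≤ θ ≤ 2π, 0 ≤ z ≤ 2.

The integrand, after substitution and multiplying by the volume element, becomes (3r^2cos(θ)^2) · r, so

    ∭_V (∇·F) dV = ∫_0^{2π} ∫_0^{2} ∫_0^{2} (3r^2cos(θ)^2) · r dz dr dθ.

Inner (z from 0 to 2): 6r^3cos(θ)^2.
Middle (r from 0 to 2): 24cos(θ)^2.
Outer (θ from 0 to 2π): 24π.

Therefore ∯_{∂V} F · n dS = 24π.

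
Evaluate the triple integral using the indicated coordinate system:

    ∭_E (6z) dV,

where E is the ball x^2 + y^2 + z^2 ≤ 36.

In spherical coordinates, x = ρ sin(φ) cos(θ), y = ρ sin(φ) sin(θ), z = ρ cos(φ), and dV = ρ^2 sin(φ) dρ dφ dθ.

The integrand becomes 6ρ cos(φ), so

    ∭_E (6z) dV = ∫_{0}^{2π} ∫_{0}^{π} ∫_{0}^{6} (6ρ cos(φ)) · ρ^2 sin(φ) dρ dφ dθ.

Inner (ρ): 972sin(2φ).
Middle (φ): 0.
Outer (θ): 0.

Therefore the triple integral equals 0.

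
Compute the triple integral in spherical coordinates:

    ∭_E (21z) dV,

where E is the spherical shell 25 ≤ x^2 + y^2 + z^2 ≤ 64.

In spherical coordinates, x = ρ sin(φ) cos(θ), y = ρ sin(φ) sin(θ), z = ρ cos(φ), and dV = ρ^2 sin(φ) dρ dφ dθ.

The integrand becomes 21ρ cos(φ), so

    ∭_E (21z) dV = ∫_{0}^{2π} ∫_{0}^{π} ∫_{5}^{8} (21ρ cos(φ)) · ρ^2 sin(φ) dρ dφ dθ.

Inner (ρ): 72891sin(2φ)/8.
Middle (φ): 0.
Outer (θ): 0.

Therefore the triple integral equals 0.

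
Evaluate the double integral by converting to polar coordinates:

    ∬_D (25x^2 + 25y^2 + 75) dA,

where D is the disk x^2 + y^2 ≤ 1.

The region D is 0 ≤ r ≤ 1, 0 ≤ θ ≤ 2π in polar coordinates, where x = r cos(θ), y = r sin(θ), and dA = r dr dθ.

Under the substitution, the integrand becomes 25r^2 + 75, so

    ∬_D (25x^2 + 25y^2 + 75) dA = ∫_{0}^{2π} ∫_{0}^{1} (25r^2 + 75) · r dr dθ.

Inner integral (in r): ∫_{0}^{1} (25r^2 + 75) · r dr = 175/4.

Outer integral (in θ): ∫_{0}^{2π} (175/4) dθ = 175π/2.

Therefore ∬_D (25x^2 + 25y^2 + 75) dA = 175π/2.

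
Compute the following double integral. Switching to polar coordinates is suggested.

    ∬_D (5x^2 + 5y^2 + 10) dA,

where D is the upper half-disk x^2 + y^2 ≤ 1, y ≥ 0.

The region D is 0 ≤ r ≤ 1, 0 ≤ θ ≤ π in polar coordinates, where x = r cos(θ), y = r sin(θ), and dA = r dr dθ.

Under the substitution, the integrand becomes 5r^2 + 10, so

    ∬_D (5x^2 + 5y^2 + 10) dA = ∫_{0}^{π} ∫_{0}^{1} (5r^2 + 10) · r dr dθ.

Inner integral (in r): ∫_{0}^{1} (5r^2 + 10) · r dr = 25/4.

Outer integral (in θ): ∫_{0}^{π} (25/4) dθ = 25π/4.

Therefore ∬_D (5x^2 + 5y^2 + 10) dA = 25π/4.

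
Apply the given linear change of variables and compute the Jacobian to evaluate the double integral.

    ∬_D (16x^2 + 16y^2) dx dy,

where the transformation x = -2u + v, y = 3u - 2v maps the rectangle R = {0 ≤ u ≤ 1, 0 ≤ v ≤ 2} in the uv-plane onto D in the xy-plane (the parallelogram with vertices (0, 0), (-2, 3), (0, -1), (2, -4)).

Compute the Jacobian determinant of (x, y) with respect to (u, v):

    ∂(x,y)/∂(u,v) = | -2  1 | = (-2)(-2) - (1)(3) = 1.
                   | 3  -2 |

Its absolute value is |J| = 1 (the area scaling factor).

Substituting x = -2u + v, y = 3u - 2v into the integrand,

    16x^2 + 16y^2 → 208u^2 - 256u v + 80v^2,

so the integral becomes

    ∬_R (208u^2 - 256u v + 80v^2) · |J| du dv = ∫_0^1 ∫_0^2 (208u^2 - 256u v + 80v^2) dv du.

Inner (v): 416u^2 - 512u + 640/3.
Outer (u): 96.

Therefore ∬_D (16x^2 + 16y^2) dx dy = 96.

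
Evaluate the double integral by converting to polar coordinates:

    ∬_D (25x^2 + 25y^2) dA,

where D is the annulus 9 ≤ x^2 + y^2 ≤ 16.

The region D is 3 ≤ r ≤ 4, 0 ≤ θ ≤ 2π in polar coordinates, where x = r cos(θ), y = r sin(θ), and dA = r dr dθ.

Under the substitution, the integrand becomes 25r^2, so

    ∬_D (25x^2 + 25y^2) dA = ∫_{0}^{2π} ∫_{3}^{4} (25r^2) · r dr dθ.

Inner integral (in r): ∫_{3}^{4} (25r^2) · r dr = 4375/4.

Outer integral (in θ): ∫_{0}^{2π} (4375/4) dθ = 4375π/2.

Therefore ∬_D (25x^2 + 25y^2) dA = 4375π/2.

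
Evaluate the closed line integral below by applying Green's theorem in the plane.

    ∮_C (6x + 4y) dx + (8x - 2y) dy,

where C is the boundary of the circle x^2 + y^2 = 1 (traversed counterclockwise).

Green's theorem converts the closed line integral into a double integral over the enclosed region D:

    ∮_C P dx + Q dy = ∬_D (∂Q/∂x - ∂P/∂y) dA.

Here P = 6x + 4y, Q = 8x - 2y, so

    ∂Q/∂x = 8,    ∂P/∂y = 4,
    ∂Q/∂x - ∂P/∂y = 4.

D is the region x^2 + y^2 ≤ 1. Evaluating the double integral:

In polar coordinates (x = r cos θ, y = r sin θ, dA = r dr dθ) the integrand becomes 4, so

    ∬_D (4) dA = ∫_0^{2π} ∫_0^{1} (4) · r dr dθ.

Inner (r from 0 to 1): 2.
Outer (θ from 0 to 2π): 4π.

Therefore ∮_C P dx + Q dy = 4π.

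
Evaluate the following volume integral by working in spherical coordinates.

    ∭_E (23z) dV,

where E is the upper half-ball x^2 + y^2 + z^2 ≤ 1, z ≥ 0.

In spherical coordinates, x = ρ sin(φ) cos(θ), y = ρ sin(φ) sin(θ), z = ρ cos(φ), and dV = ρ^2 sin(φ) dρ dφ dθ.

The integrand becomes 23ρ cos(φ), so

    ∭_E (23z) dV = ∫_{0}^{2π} ∫_{0}^{π/2} ∫_{0}^{1} (23ρ cos(φ)) · ρ^2 sin(φ) dρ dφ dθ.

Inner (ρ): 23sin(2φ)/8.
Middle (φ): 23/8.
Outer (θ): 23π/4.

Therefore the triple integral equals 23π/4.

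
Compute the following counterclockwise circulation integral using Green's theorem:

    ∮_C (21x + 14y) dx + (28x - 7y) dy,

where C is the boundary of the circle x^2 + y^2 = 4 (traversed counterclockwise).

Green's theorem converts the closed line integral into a double integral over the enclosed region D:

    ∮_C P dx + Q dy = ∬_D (∂Q/∂x - ∂P/∂y) dA.

Here P = 21x + 14y, Q = 28x - 7y, so

    ∂Q/∂x = 28,    ∂P/∂y = 14,
    ∂Q/∂x - ∂P/∂y = 14.

D is the region x^2 + y^2 ≤ 4. Evaluating the double integral:

In polar coordinates (x = r cos θ, y = r sin θ, dA = r dr dθ) the integrand becomes 14, so

    ∬_D (14) dA = ∫_0^{2π} ∫_0^{2} (14) · r dr dθ.

Inner (r from 0 to 2): 28.
Outer (θ from 0 to 2π): 56π.

Therefore ∮_C P dx + Q dy = 56π.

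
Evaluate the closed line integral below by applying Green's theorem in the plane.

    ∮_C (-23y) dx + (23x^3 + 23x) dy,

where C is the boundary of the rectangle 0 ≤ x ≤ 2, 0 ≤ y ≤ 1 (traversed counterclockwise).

Green's theorem converts the closed line integral into a double integral over the enclosed region D:

    ∮_C P dx + Q dy = ∬_D (∂Q/∂x - ∂P/∂y) dA.

Here P = -23y, Q = 23x^3 + 23x, so

    ∂Q/∂x = 69x^2 + 23,    ∂P/∂y = -23,
    ∂Q/∂x - ∂P/∂y = 69x^2 + 46.

D is the region 0 ≤ x ≤ 2, 0 ≤ y ≤ 1. Evaluating the double integral:

    ∬_D (69x^2 + 46) dA = ∫_0^{2} ∫_0^{1} (69x^2 + 46) dy dx.

Inner (y from 0 to 1): 69x^2 + 46.
Outer (x from 0 to 2): 276.

Therefore ∮_C P dx + Q dy = 276.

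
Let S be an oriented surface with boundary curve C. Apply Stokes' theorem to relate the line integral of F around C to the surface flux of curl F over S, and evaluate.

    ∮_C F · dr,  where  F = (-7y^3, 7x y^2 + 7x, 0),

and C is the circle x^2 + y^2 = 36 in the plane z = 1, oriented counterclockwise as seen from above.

Let S be the flat disk x^2 + y^2 ≤ 36 in the plane z = 1, with upward unit normal n̂ = ẑ. By Stokes' theorem,

    ∮_C F · dr = ∬_S (∇ × F) · n̂ dS = ∬_D (curl F)_z dA,

where D is the disk x^2 + y^2 ≤ 36.

Compute the curl of F = (-7y^3, 7x y^2 + 7x, 0):
    (∇ × F)_x = ∂F_z/∂y - ∂F_y/∂z = 0,
    (∇ × F)_y = ∂F_x/∂z - ∂F_z/∂x = 0,
    (∇ × F)_z = ∂F_y/∂x - ∂F_x/∂y = 28y^2 + 7.

On z = 1, (curl F)_z = 28y^2 + 7.

Convert to polar (x = r cos θ, y = r sin θ, dA = r dr dθ); the integrand becomes 28r^2sin(θ)^2 + 7, so

    ∬_D (curl F)_z dA = ∫_0^{2π} ∫_0^{6} (28r^2sin(θ)^2 + 7) · r dr dθ.

Inner (r from 0 to 6): 9072sin(θ)^2 + 126.
Outer (θ from 0 to 2π): 9324π.

Therefore ∮_C F · dr = 9324π.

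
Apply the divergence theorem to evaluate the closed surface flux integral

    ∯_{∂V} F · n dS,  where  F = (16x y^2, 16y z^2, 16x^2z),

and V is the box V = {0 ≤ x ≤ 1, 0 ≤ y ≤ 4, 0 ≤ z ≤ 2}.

By the divergence theorem,

    ∯_{∂V} F · n dS = ∭_V (∇ · F) dV.

Compute the divergence:
    ∇ · F = ∂F_x/∂x + ∂F_y/∂y + ∂F_z/∂z = 16y^2 + 16z^2 + 16x^2 = 16x^2 + 16y^2 + 16z^2.

V is a rectangular box, so dV = dx dy dz with 0 ≤ x ≤ 1, 0 ≤ y ≤ 4, 0 ≤ z ≤ 2.

Integrate (16x^2 + 16y^2 + 16z^2) over V as an iterated integral:

    ∭_V (∇·F) dV = ∫_0^{1} ∫_0^{4} ∫_0^{2} (16x^2 + 16y^2 + 16z^2) dz dy dx.

Inner (z from 0 to 2): 32x^2 + 32y^2 + 128/3.
Middle (y from 0 to 4): 128x^2 + 2560/3.
Outer (x from 0 to 1): 896.

Therefore ∯_{∂V} F · n dS = 896.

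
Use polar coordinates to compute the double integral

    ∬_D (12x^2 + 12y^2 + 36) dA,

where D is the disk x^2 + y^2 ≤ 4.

The region D is 0 ≤ r ≤ 2, 0 ≤ θ ≤ 2π in polar coordinates, where x = r cos(θ), y = r sin(θ), and dA = r dr dθ.

Under the substitution, the integrand becomes 12r^2 + 36, so

    ∬_D (12x^2 + 12y^2 + 36) dA = ∫_{0}^{2π} ∫_{0}^{2} (12r^2 + 36) · r dr dθ.

Inner integral (in r): ∫_{0}^{2} (12r^2 + 36) · r dr = 120.

Outer integral (in θ): ∫_{0}^{2π} (120) dθ = 240π.

Therefore ∬_D (12x^2 + 12y^2 + 36) dA = 240π.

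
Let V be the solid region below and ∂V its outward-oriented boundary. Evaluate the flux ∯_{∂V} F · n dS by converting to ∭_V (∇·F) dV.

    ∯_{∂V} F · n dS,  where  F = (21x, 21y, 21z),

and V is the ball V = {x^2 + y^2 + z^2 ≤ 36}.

By the divergence theorem,

    ∯_{∂V} F · n dS = ∭_V (∇ · F) dV.

Compute the divergence:
    ∇ · F = ∂F_x/∂x + ∂F_y/∂y + ∂F_z/∂z = 21 + 21 + 21 = 63.

In spherical coordinates, x = ρ sin(φ) cos(θ), y = ρ sin(φ) sin(θ), z = ρ cos(φ), dV = ρ^2 sin(φ) dρ dφ dθ, with 0 ≤ ρ ≤ 6, 0 ≤ φ ≤ π, 0 ≤ θ ≤ 2π.

The integrand, after substitution and multiplying by the volume element, becomes (63) · ρ^2 sin(φ), so

    ∭_V (∇·F) dV = ∫_0^{2π} ∫_0^{π} ∫_0^{6} (63) · ρ^2 sin(φ) dρ dφ dθ.

Inner (ρ from 0 to 6): 4536sin(φ).
Middle (φ from 0 to π): 9072.
Outer (θ from 0 to 2π): 18144π.

Therefore ∯_{∂V} F · n dS = 18144π.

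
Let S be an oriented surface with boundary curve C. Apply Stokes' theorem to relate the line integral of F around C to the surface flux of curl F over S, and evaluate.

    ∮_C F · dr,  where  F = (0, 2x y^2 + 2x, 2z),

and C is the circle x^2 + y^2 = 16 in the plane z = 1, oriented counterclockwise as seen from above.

Let S be the flat disk x^2 + y^2 ≤ 16 in the plane z = 1, with upward unit normal n̂ = ẑ. By Stokes' theorem,

    ∮_C F · dr = ∬_S (∇ × F) · n̂ dS = ∬_D (curl F)_z dA,

where D is the disk x^2 + y^2 ≤ 16.

Compute the curl of F = (0, 2x y^2 + 2x, 2z):
    (∇ × F)_x = ∂F_z/∂y - ∂F_y/∂z = 0,
    (∇ × F)_y = ∂F_x/∂z - ∂F_z/∂x = 0,
    (∇ × F)_z = ∂F_y/∂x - ∂F_x/∂y = 2y^2 + 2.

On z = 1, (curl F)_z = 2y^2 + 2.

Convert to polar (x = r cos θ, y = r sin θ, dA = r dr dθ); the integrand becomes 2r^2sin(θ)^2 + 2, so

    ∬_D (curl F)_z dA = ∫_0^{2π} ∫_0^{4} (2r^2sin(θ)^2 + 2) · r dr dθ.

Inner (r from 0 to 4): 128sin(θ)^2 + 16.
Outer (θ from 0 to 2π): 160π.

Therefore ∮_C F · dr = 160π.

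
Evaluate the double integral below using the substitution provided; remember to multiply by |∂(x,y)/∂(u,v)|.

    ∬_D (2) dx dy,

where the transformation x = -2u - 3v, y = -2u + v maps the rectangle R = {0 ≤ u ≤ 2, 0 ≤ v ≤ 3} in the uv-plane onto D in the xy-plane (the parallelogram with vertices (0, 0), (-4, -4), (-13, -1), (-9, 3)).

Compute the Jacobian determinant of (x, y) with respect to (u, v):

    ∂(x,y)/∂(u,v) = | -2  -3 | = (-2)(1) - (-3)(-2) = -8.
                   | -2  1 |

Its absolute value is |J| = 8 (the area scaling factor).

Substituting x = -2u - 3v, y = -2u + v into the integrand,

    2 → 2,

so the integral becomes

    ∬_R (2) · |J| du dv = ∫_0^2 ∫_0^3 (16) dv du.

Inner (v): 48.
Outer (u): 96.

Therefore ∬_D (2) dx dy = 96.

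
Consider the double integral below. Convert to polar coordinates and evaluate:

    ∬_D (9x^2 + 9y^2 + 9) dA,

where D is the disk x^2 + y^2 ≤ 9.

The region D is 0 ≤ r ≤ 3, 0 ≤ θ ≤ 2π in polar coordinates, where x = r cos(θ), y = r sin(θ), and dA = r dr dθ.

Under the substitution, the integrand becomes 9r^2 + 9, so

    ∬_D (9x^2 + 9y^2 + 9) dA = ∫_{0}^{2π} ∫_{0}^{3} (9r^2 + 9) · r dr dθ.

Inner integral (in r): ∫_{0}^{3} (9r^2 + 9) · r dr = 891/4.

Outer integral (in θ): ∫_{0}^{2π} (891/4) dθ = 891π/2.

Therefore ∬_D (9x^2 + 9y^2 + 9) dA = 891π/2.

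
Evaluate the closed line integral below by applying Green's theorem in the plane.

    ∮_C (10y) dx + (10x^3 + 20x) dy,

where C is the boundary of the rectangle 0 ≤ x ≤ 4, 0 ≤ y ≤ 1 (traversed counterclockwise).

Green's theorem converts the closed line integral into a double integral over the enclosed region D:

    ∮_C P dx + Q dy = ∬_D (∂Q/∂x - ∂P/∂y) dA.

Here P = 10y, Q = 10x^3 + 20x, so

    ∂Q/∂x = 30x^2 + 20,    ∂P/∂y = 10,
    ∂Q/∂x - ∂P/∂y = 30x^2 + 10.

D is the region 0 ≤ x ≤ 4, 0 ≤ y ≤ 1. Evaluating the double integral:

    ∬_D (30x^2 + 10) dA = ∫_0^{4} ∫_0^{1} (30x^2 + 10) dy dx.

Inner (y from 0 to 1): 30x^2 + 10.
Outer (x from 0 to 4): 680.

Therefore ∮_C P dx + Q dy = 680.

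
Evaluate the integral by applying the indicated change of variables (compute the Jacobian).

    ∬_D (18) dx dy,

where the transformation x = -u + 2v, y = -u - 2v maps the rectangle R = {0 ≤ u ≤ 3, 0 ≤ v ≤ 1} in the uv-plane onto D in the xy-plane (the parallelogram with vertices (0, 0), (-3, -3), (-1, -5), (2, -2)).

Compute the Jacobian determinant of (x, y) with respect to (u, v):

    ∂(x,y)/∂(u,v) = | -1  2 | = (-1)(-2) - (2)(-1) = 4.
                   | -1  -2 |

Its absolute value is |J| = 4 (the area scaling factor).

Substituting x = -u + 2v, y = -u - 2v into the integrand,

    18 → 18,

so the integral becomes

    ∬_R (18) · |J| du dv = ∫_0^3 ∫_0^1 (72) dv du.

Inner (v): 72.
Outer (u): 216.

Therefore ∬_D (18) dx dy = 216.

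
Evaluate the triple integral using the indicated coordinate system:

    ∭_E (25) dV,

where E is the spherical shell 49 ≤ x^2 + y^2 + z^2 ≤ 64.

In spherical coordinates, x = ρ sin(φ) cos(θ), y = ρ sin(φ) sin(θ), z = ρ cos(φ), and dV = ρ^2 sin(φ) dρ dφ dθ.

The integrand becomes 25, so

    ∭_E (25) dV = ∫_{0}^{2π} ∫_{0}^{π} ∫_{7}^{8} (25) · ρ^2 sin(φ) dρ dφ dθ.

Inner (ρ): 4225sin(φ)/3.
Middle (φ): 8450/3.
Outer (θ): 16900π/3.

Therefore the triple integral equals 16900π/3.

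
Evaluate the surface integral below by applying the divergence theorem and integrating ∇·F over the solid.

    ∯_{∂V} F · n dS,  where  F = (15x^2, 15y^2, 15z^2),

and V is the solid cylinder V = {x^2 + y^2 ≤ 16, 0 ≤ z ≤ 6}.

By the divergence theorem,

    ∯_{∂V} F · n dS = ∭_V (∇ · F) dV.

Compute the divergence:
    ∇ · F = ∂F_x/∂x + ∂F_y/∂y + ∂F_z/∂z = 30x + 30y + 30z.

In cylindrical coordinates, x = r cos(θ), y = r sin(θ), z = z, dV = r dr dθ dz, with 0 ≤ r ≤ 4, 0 ≤ θ ≤ 2π, 0 ≤ z ≤ 6.

The integrand, after substitution and multiplying by the volume element, becomes (30sqrt(2)r sin(θ + π/4) + 30z) · r, so

    ∭_V (∇·F) dV = ∫_0^{2π} ∫_0^{4} ∫_0^{6} (30sqrt(2)r sin(θ + π/4) + 30z) · r dz dr dθ.

Inner (z from 0 to 6): 180r (sqrt(2)r sin(θ + π/4) + 3).
Middle (r from 0 to 4): 3840sqrt(2)sin(θ + π/4) + 4320.
Outer (θ from 0 to 2π): 8640π.

Therefore ∯_{∂V} F · n dS = 8640π.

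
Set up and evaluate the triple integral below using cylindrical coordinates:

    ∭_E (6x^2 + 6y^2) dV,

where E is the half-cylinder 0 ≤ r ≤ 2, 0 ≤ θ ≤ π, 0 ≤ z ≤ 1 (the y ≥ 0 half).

In cylindrical coordinates, x = r cos(θ), y = r sin(θ), z = z, and dV = r dr dθ dz.

The integrand becomes 6r^2, so

    ∭_E (6x^2 + 6y^2) dV = ∫_{0}^{π} ∫_{0}^{2} ∫_{0}^{1} (6r^2) · r dz dr dθ.

Inner (z): 6r^3.
Middle (r from 0 to 2): 24.
Outer (θ): 24π.

Therefore the triple integral equals 24π.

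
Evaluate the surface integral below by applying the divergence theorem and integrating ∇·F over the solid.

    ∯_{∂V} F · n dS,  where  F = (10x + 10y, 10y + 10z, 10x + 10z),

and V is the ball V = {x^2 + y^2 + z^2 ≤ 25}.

By the divergence theorem,

    ∯_{∂V} F · n dS = ∭_V (∇ · F) dV.

Compute the divergence:
    ∇ · F = ∂F_x/∂x + ∂F_y/∂y + ∂F_z/∂z = 10 + 10 + 10 = 30.

In spherical coordinates, x = ρ sin(φ) cos(θ), y = ρ sin(φ) sin(θ), z = ρ cos(φ), dV = ρ^2 sin(φ) dρ dφ dθ, with 0 ≤ ρ ≤ 5, 0 ≤ φ ≤ π, 0 ≤ θ ≤ 2π.

The integrand, after substitution and multiplying by the volume element, becomes (30) · ρ^2 sin(φ), so

    ∭_V (∇·F) dV = ∫_0^{2π} ∫_0^{π} ∫_0^{5} (30) · ρ^2 sin(φ) dρ dφ dθ.

Inner (ρ from 0 to 5): 1250sin(φ).
Middle (φ from 0 to π): 2500.
Outer (θ from 0 to 2π): 5000π.

Therefore ∯_{∂V} F · n dS = 5000π.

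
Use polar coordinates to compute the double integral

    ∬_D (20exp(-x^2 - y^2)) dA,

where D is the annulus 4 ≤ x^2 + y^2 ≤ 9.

The region D is 2 ≤ r ≤ 3, 0 ≤ θ ≤ 2π in polar coordinates, where x = r cos(θ), y = r sin(θ), and dA = r dr dθ.

Under the substitution, the integrand becomes 20exp(-r^2), so

    ∬_D (20exp(-x^2 - y^2)) dA = ∫_{0}^{2π} ∫_{2}^{3} (20exp(-r^2)) · r dr dθ.

Inner integral (in r): ∫_{2}^{3} (20exp(-r^2)) · r dr = -(10 - 10exp(5))exp(-9).

Outer integral (in θ): ∫_{0}^{2π} (-(10 - 10exp(5))exp(-9)) dθ = -20π (1 - exp(5))exp(-9).

Therefore ∬_D (20exp(-x^2 - y^2)) dA = -20π (1 - exp(5))exp(-9).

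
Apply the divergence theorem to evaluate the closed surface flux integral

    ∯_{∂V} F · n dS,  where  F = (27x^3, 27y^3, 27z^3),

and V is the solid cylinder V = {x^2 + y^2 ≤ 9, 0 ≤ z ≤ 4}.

By the divergence theorem,

    ∯_{∂V} F · n dS = ∭_V (∇ · F) dV.

Compute the divergence:
    ∇ · F = ∂F_x/∂x + ∂F_y/∂y + ∂F_z/∂z = 81x^2 + 81y^2 + 81z^2.

In cylindrical coordinates, x = r cos(θ), y = r sin(θ), z = z, dV = r dr dθ dz, with 0 ≤ r ≤ 3, 0 ≤ θ ≤ 2π, 0 ≤ z ≤ 4.

The integrand, after substitution and multiplying by the volume element, becomes (81r^2 + 81z^2) · r, so

    ∭_V (∇·F) dV = ∫_0^{2π} ∫_0^{3} ∫_0^{4} (81r^2 + 81z^2) · r dz dr dθ.

Inner (z from 0 to 4): 324r^3 + 1728r.
Middle (r from 0 to 3): 14337.
Outer (θ from 0 to 2π): 28674π.

Therefore ∯_{∂V} F · n dS = 28674π.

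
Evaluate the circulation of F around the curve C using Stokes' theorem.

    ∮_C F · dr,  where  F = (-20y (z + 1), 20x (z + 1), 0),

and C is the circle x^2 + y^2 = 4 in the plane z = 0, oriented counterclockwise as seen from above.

Let S be the flat disk x^2 + y^2 ≤ 4 in the plane z = 0, with upward unit normal n̂ = ẑ. By Stokes' theorem,

    ∮_C F · dr = ∬_S (∇ × F) · n̂ dS = ∬_D (curl F)_z dA,

where D is the disk x^2 + y^2 ≤ 4.

Compute the curl of F = (-20y (z + 1), 20x (z + 1), 0):
    (∇ × F)_x = ∂F_z/∂y - ∂F_y/∂z = -20x,
    (∇ × F)_y = ∂F_x/∂z - ∂F_z/∂x = -20y,
    (∇ × F)_z = ∂F_y/∂x - ∂F_x/∂y = 40z + 40.

On z = 0, (curl F)_z = 40.

Convert to polar (x = r cos θ, y = r sin θ, dA = r dr dθ); the integrand becomes 40, so

    ∬_D (curl F)_z dA = ∫_0^{2π} ∫_0^{2} (40) · r dr dθ.

Inner (r from 0 to 2): 80.
Outer (θ from 0 to 2π): 160π.

Therefore ∮_C F · dr = 160π.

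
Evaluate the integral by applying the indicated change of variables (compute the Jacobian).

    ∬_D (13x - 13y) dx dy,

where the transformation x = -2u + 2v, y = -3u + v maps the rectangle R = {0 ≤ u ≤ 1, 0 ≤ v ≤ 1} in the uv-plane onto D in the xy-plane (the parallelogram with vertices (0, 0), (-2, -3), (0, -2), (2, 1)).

Compute the Jacobian determinant of (x, y) with respect to (u, v):

    ∂(x,y)/∂(u,v) = | -2  2 | = (-2)(1) - (2)(-3) = 4.
                   | -3  1 |

Its absolute value is |J| = 4 (the area scaling factor).

Substituting x = -2u + 2v, y = -3u + v into the integrand,

    13x - 13y → 13u + 13v,

so the integral becomes

    ∬_R (13u + 13v) · |J| du dv = ∫_0^1 ∫_0^1 (52u + 52v) dv du.

Inner (v): 52u + 26.
Outer (u): 52.

Therefore ∬_D (13x - 13y) dx dy = 52.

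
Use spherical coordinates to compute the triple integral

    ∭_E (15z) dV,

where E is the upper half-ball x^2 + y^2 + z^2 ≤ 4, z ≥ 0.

In spherical coordinates, x = ρ sin(φ) cos(θ), y = ρ sin(φ) sin(θ), z = ρ cos(φ), and dV = ρ^2 sin(φ) dρ dφ dθ.

The integrand becomes 15ρ cos(φ), so

    ∭_E (15z) dV = ∫_{0}^{2π} ∫_{0}^{π/2} ∫_{0}^{2} (15ρ cos(φ)) · ρ^2 sin(φ) dρ dφ dθ.

Inner (ρ): 30sin(2φ).
Middle (φ): 30.
Outer (θ): 60π.

Therefore the triple integral equals 60π.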